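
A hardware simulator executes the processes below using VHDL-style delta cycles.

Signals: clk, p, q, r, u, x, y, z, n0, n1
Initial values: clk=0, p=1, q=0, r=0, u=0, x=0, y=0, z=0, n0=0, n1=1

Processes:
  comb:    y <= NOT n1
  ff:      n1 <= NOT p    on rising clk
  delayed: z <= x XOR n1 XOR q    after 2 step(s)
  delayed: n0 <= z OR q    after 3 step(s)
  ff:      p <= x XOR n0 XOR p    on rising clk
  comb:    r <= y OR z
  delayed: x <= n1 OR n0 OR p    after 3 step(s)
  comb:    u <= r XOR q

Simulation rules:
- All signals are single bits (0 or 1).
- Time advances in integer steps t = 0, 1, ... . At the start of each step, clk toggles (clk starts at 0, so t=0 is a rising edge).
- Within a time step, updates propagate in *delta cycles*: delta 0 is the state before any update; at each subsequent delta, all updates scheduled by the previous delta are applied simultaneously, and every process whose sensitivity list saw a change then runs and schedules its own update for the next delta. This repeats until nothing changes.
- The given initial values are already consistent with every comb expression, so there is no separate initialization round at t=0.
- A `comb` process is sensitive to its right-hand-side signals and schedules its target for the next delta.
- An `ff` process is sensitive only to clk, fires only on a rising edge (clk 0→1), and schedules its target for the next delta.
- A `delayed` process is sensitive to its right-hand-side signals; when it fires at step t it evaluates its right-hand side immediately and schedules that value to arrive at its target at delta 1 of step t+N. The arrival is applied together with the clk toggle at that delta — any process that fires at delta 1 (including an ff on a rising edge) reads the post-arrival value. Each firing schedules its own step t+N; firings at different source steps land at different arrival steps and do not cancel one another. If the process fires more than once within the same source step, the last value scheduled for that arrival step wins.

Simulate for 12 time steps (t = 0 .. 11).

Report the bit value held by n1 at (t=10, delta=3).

t0.Δ0 y=0 u=0 n1=1 q=0 n0=0 x=0 clk=0 z=0 p=1 r=0
t0.Δ1 y=0 u=0 n1=1 q=0 n0=0 x=0 clk=1 z=0 p=1 r=0
t0.Δ2 y=0 u=0 n1=0 q=0 n0=0 x=0 clk=1 z=0 p=1 r=0
t0.Δ3 y=1 u=0 n1=0 q=0 n0=0 x=0 clk=1 z=0 p=1 r=0
t0.Δ4 y=1 u=0 n1=0 q=0 n0=0 x=0 clk=1 z=0 p=1 r=1
t0.Δ5 y=1 u=1 n1=0 q=0 n0=0 x=0 clk=1 z=0 p=1 r=1
t1.Δ0 y=1 u=1 n1=0 q=0 n0=0 x=0 clk=1 z=0 p=1 r=1
t1.Δ1 y=1 u=1 n1=0 q=0 n0=0 x=0 clk=0 z=0 p=1 r=1
t2.Δ0 y=1 u=1 n1=0 q=0 n0=0 x=0 clk=0 z=0 p=1 r=1
t2.Δ1 y=1 u=1 n1=0 q=0 n0=0 x=0 clk=1 z=0 p=1 r=1
t3.Δ0 y=1 u=1 n1=0 q=0 n0=0 x=0 clk=1 z=0 p=1 r=1
t3.Δ1 y=1 u=1 n1=0 q=0 n0=0 x=1 clk=0 z=0 p=1 r=1
t4.Δ0 y=1 u=1 n1=0 q=0 n0=0 x=1 clk=0 z=0 p=1 r=1
t4.Δ1 y=1 u=1 n1=0 q=0 n0=0 x=1 clk=1 z=0 p=1 r=1
t4.Δ2 y=1 u=1 n1=0 q=0 n0=0 x=1 clk=1 z=0 p=0 r=1
t5.Δ0 y=1 u=1 n1=0 q=0 n0=0 x=1 clk=1 z=0 p=0 r=1
t5.Δ1 y=1 u=1 n1=0 q=0 n0=0 x=1 clk=0 z=1 p=0 r=1
t6.Δ0 y=1 u=1 n1=0 q=0 n0=0 x=1 clk=0 z=1 p=0 r=1
t6.Δ1 y=1 u=1 n1=0 q=0 n0=0 x=1 clk=1 z=1 p=0 r=1
t6.Δ2 y=1 u=1 n1=1 q=0 n0=0 x=1 clk=1 z=1 p=1 r=1
t6.Δ3 y=0 u=1 n1=1 q=0 n0=0 x=1 clk=1 z=1 p=1 r=1
t7.Δ0 y=0 u=1 n1=1 q=0 n0=0 x=1 clk=1 z=1 p=1 r=1
t7.Δ1 y=0 u=1 n1=1 q=0 n0=0 x=0 clk=0 z=1 p=1 r=1
t8.Δ0 y=0 u=1 n1=1 q=0 n0=0 x=0 clk=0 z=1 p=1 r=1
t8.Δ1 y=0 u=1 n1=1 q=0 n0=1 x=0 clk=1 z=0 p=1 r=1
t8.Δ2 y=0 u=1 n1=0 q=0 n0=1 x=0 clk=1 z=0 p=0 r=0
t8.Δ3 y=1 u=0 n1=0 q=0 n0=1 x=0 clk=1 z=0 p=0 r=0
t8.Δ4 y=1 u=0 n1=0 q=0 n0=1 x=0 clk=1 z=0 p=0 r=1
t8.Δ5 y=1 u=1 n1=0 q=0 n0=1 x=0 clk=1 z=0 p=0 r=1
t9.Δ0 y=1 u=1 n1=0 q=0 n0=1 x=0 clk=1 z=0 p=0 r=1
t9.Δ1 y=1 u=1 n1=0 q=0 n0=1 x=1 clk=0 z=1 p=0 r=1
t10.Δ0 y=1 u=1 n1=0 q=0 n0=1 x=1 clk=0 z=1 p=0 r=1
t10.Δ1 y=1 u=1 n1=0 q=0 n0=1 x=1 clk=1 z=0 p=0 r=1
t10.Δ2 y=1 u=1 n1=1 q=0 n0=1 x=1 clk=1 z=0 p=0 r=1
t10.Δ3 y=0 u=1 n1=1 q=0 n0=1 x=1 clk=1 z=0 p=0 r=1
t10.Δ4 y=0 u=1 n1=1 q=0 n0=1 x=1 clk=1 z=0 p=0 r=0
t10.Δ5 y=0 u=0 n1=1 q=0 n0=1 x=1 clk=1 z=0 p=0 r=0
t11.Δ0 y=0 u=0 n1=1 q=0 n0=1 x=1 clk=1 z=0 p=0 r=0
t11.Δ1 y=0 u=0 n1=1 q=0 n0=0 x=1 clk=0 z=1 p=0 r=0
t11.Δ2 y=0 u=0 n1=1 q=0 n0=0 x=1 clk=0 z=1 p=0 r=1
t11.Δ3 y=0 u=1 n1=1 q=0 n0=0 x=1 clk=0 z=1 p=0 r=1

1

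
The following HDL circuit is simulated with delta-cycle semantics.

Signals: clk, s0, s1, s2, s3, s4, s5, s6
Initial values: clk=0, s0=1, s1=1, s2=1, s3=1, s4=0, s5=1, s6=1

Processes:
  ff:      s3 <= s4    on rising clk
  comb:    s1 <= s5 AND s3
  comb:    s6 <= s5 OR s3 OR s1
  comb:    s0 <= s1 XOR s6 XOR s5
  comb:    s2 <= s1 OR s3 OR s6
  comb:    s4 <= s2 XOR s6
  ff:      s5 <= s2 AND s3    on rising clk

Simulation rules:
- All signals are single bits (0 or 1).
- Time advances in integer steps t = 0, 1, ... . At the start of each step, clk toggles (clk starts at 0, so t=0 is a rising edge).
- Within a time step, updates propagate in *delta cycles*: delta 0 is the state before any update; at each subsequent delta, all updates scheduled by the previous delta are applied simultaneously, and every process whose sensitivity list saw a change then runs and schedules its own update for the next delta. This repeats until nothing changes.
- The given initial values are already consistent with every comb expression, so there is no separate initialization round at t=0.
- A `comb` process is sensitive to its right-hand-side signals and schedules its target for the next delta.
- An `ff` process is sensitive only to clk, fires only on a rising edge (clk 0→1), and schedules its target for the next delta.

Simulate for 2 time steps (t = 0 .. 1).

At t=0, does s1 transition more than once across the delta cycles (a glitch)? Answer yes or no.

t0.Δ0 s6=1 s0=1 s5=1 s3=1 s4=0 s1=1 clk=0 s2=1
t0.Δ1 s6=1 s0=1 s5=1 s3=1 s4=0 s1=1 clk=1 s2=1
t0.Δ2 s6=1 s0=1 s5=1 s3=0 s4=0 s1=1 clk=1 s2=1
t0.Δ3 s6=1 s0=1 s5=1 s3=0 s4=0 s1=0 clk=1 s2=1
t0.Δ4 s6=1 s0=0 s5=1 s3=0 s4=0 s1=0 clk=1 s2=1
t1.Δ0 s6=1 s0=0 s5=1 s3=0 s4=0 s1=0 clk=1 s2=1
t1.Δ1 s6=1 s0=0 s5=1 s3=0 s4=0 s1=0 clk=0 s2=1

no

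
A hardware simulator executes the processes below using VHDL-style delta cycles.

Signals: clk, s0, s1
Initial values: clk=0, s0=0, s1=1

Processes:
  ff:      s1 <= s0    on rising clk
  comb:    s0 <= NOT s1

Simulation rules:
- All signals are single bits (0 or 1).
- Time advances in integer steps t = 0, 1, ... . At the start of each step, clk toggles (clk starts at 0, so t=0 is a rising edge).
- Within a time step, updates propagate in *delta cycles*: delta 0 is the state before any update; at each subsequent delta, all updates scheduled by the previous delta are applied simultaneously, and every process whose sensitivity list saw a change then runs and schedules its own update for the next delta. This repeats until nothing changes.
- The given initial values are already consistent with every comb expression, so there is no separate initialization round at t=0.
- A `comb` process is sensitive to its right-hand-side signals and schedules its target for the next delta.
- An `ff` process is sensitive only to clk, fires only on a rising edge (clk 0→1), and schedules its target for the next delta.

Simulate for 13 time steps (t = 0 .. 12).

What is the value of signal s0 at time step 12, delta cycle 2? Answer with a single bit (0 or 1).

0

[bits: s1,clk,s0]
t=0: Δ0=100 Δ1=110 Δ2=010 Δ3=011 | 3Δ
t=1: Δ0=011 Δ1=001 | 1Δ
t=2: Δ0=001 Δ1=011 Δ2=111 Δ3=110 | 3Δ
t=3: Δ0=110 Δ1=100 | 1Δ
t=4: Δ0=100 Δ1=110 Δ2=010 Δ3=011 | 3Δ
t=5: Δ0=011 Δ1=001 | 1Δ
t=6: Δ0=001 Δ1=011 Δ2=111 Δ3=110 | 3Δ
t=7: Δ0=110 Δ1=100 | 1Δ
t=8: Δ0=100 Δ1=110 Δ2=010 Δ3=011 | 3Δ
t=9: Δ0=011 Δ1=001 | 1Δ
t=10: Δ0=001 Δ1=011 Δ2=111 Δ3=110 | 3Δ
t=11: Δ0=110 Δ1=100 | 1Δ
t=12: Δ0=100 Δ1=110 Δ2=010 Δ3=011 | 3Δ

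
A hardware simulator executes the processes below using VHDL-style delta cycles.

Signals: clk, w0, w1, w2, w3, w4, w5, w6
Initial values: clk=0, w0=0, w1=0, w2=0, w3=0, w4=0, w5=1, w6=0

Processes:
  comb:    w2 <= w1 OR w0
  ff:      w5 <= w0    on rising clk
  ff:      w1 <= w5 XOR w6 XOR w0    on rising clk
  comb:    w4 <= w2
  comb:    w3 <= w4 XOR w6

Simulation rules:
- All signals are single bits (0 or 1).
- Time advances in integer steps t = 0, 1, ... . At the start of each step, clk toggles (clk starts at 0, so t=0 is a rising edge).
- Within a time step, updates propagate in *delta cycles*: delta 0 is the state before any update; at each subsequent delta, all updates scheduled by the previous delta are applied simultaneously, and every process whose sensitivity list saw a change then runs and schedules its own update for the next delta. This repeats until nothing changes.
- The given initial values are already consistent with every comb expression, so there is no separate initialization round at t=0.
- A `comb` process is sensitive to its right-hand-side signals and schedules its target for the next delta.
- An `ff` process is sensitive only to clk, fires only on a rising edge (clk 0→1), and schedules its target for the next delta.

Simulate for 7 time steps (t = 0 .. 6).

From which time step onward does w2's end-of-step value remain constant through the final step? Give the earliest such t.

2

t0.Δ0 w4=0 w2=0 clk=0 w0=0 w5=1 w3=0 w1=0 w6=0
t0.Δ1 w4=0 w2=0 clk=1 w0=0 w5=1 w3=0 w1=0 w6=0
t0.Δ2 w4=0 w2=0 clk=1 w0=0 w5=0 w3=0 w1=1 w6=0
t0.Δ3 w4=0 w2=1 clk=1 w0=0 w5=0 w3=0 w1=1 w6=0
t0.Δ4 w4=1 w2=1 clk=1 w0=0 w5=0 w3=0 w1=1 w6=0
t0.Δ5 w4=1 w2=1 clk=1 w0=0 w5=0 w3=1 w1=1 w6=0
t1.Δ0 w4=1 w2=1 clk=1 w0=0 w5=0 w3=1 w1=1 w6=0
t1.Δ1 w4=1 w2=1 clk=0 w0=0 w5=0 w3=1 w1=1 w6=0
t2.Δ0 w4=1 w2=1 clk=0 w0=0 w5=0 w3=1 w1=1 w6=0
t2.Δ1 w4=1 w2=1 clk=1 w0=0 w5=0 w3=1 w1=1 w6=0
t2.Δ2 w4=1 w2=1 clk=1 w0=0 w5=0 w3=1 w1=0 w6=0
t2.Δ3 w4=1 w2=0 clk=1 w0=0 w5=0 w3=1 w1=0 w6=0
t2.Δ4 w4=0 w2=0 clk=1 w0=0 w5=0 w3=1 w1=0 w6=0
t2.Δ5 w4=0 w2=0 clk=1 w0=0 w5=0 w3=0 w1=0 w6=0
t3.Δ0 w4=0 w2=0 clk=1 w0=0 w5=0 w3=0 w1=0 w6=0
t3.Δ1 w4=0 w2=0 clk=0 w0=0 w5=0 w3=0 w1=0 w6=0
t4.Δ0 w4=0 w2=0 clk=0 w0=0 w5=0 w3=0 w1=0 w6=0
t4.Δ1 w4=0 w2=0 clk=1 w0=0 w5=0 w3=0 w1=0 w6=0
t5.Δ0 w4=0 w2=0 clk=1 w0=0 w5=0 w3=0 w1=0 w6=0
t5.Δ1 w4=0 w2=0 clk=0 w0=0 w5=0 w3=0 w1=0 w6=0
t6.Δ0 w4=0 w2=0 clk=0 w0=0 w5=0 w3=0 w1=0 w6=0
t6.Δ1 w4=0 w2=0 clk=1 w0=0 w5=0 w3=0 w1=0 w6=0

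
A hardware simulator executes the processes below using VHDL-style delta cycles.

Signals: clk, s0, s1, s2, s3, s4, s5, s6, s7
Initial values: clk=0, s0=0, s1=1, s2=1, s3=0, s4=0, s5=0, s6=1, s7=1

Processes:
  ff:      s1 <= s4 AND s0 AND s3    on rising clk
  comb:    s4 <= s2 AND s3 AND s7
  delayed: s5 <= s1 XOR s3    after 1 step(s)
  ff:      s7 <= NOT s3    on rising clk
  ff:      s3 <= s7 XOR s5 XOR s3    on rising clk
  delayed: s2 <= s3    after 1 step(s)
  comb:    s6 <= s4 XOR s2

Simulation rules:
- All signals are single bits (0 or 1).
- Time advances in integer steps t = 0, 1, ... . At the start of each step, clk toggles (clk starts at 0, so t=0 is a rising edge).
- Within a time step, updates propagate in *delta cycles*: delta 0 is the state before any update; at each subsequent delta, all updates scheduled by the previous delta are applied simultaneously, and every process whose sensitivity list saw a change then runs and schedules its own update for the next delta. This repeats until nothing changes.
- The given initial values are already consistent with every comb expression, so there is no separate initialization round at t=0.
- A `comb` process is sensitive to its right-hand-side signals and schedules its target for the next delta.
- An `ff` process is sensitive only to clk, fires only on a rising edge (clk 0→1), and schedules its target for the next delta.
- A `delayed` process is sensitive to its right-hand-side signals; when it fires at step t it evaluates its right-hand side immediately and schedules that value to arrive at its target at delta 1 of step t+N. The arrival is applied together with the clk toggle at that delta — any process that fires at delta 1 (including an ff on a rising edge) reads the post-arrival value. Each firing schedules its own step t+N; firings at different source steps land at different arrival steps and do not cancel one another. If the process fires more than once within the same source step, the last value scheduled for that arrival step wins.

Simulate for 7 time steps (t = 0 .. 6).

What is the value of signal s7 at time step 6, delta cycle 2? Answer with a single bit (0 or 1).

t0.Δ0 s4=0 s6=1 s5=0 s2=1 s7=1 s0=0 clk=0 s1=1 s3=0
t0.Δ1 s4=0 s6=1 s5=0 s2=1 s7=1 s0=0 clk=1 s1=1 s3=0
t0.Δ2 s4=0 s6=1 s5=0 s2=1 s7=1 s0=0 clk=1 s1=0 s3=1
t0.Δ3 s4=1 s6=1 s5=0 s2=1 s7=1 s0=0 clk=1 s1=0 s3=1
t0.Δ4 s4=1 s6=0 s5=0 s2=1 s7=1 s0=0 clk=1 s1=0 s3=1
t1.Δ0 s4=1 s6=0 s5=0 s2=1 s7=1 s0=0 clk=1 s1=0 s3=1
t1.Δ1 s4=1 s6=0 s5=1 s2=1 s7=1 s0=0 clk=0 s1=0 s3=1
t2.Δ0 s4=1 s6=0 s5=1 s2=1 s7=1 s0=0 clk=0 s1=0 s3=1
t2.Δ1 s4=1 s6=0 s5=1 s2=1 s7=1 s0=0 clk=1 s1=0 s3=1
t2.Δ2 s4=1 s6=0 s5=1 s2=1 s7=0 s0=0 clk=1 s1=0 s3=1
t2.Δ3 s4=0 s6=0 s5=1 s2=1 s7=0 s0=0 clk=1 s1=0 s3=1
t2.Δ4 s4=0 s6=1 s5=1 s2=1 s7=0 s0=0 clk=1 s1=0 s3=1
t3.Δ0 s4=0 s6=1 s5=1 s2=1 s7=0 s0=0 clk=1 s1=0 s3=1
t3.Δ1 s4=0 s6=1 s5=1 s2=1 s7=0 s0=0 clk=0 s1=0 s3=1
t4.Δ0 s4=0 s6=1 s5=1 s2=1 s7=0 s0=0 clk=0 s1=0 s3=1
t4.Δ1 s4=0 s6=1 s5=1 s2=1 s7=0 s0=0 clk=1 s1=0 s3=1
t4.Δ2 s4=0 s6=1 s5=1 s2=1 s7=0 s0=0 clk=1 s1=0 s3=0
t5.Δ0 s4=0 s6=1 s5=1 s2=1 s7=0 s0=0 clk=1 s1=0 s3=0
t5.Δ1 s4=0 s6=1 s5=0 s2=0 s7=0 s0=0 clk=0 s1=0 s3=0
t5.Δ2 s4=0 s6=0 s5=0 s2=0 s7=0 s0=0 clk=0 s1=0 s3=0
t6.Δ0 s4=0 s6=0 s5=0 s2=0 s7=0 s0=0 clk=0 s1=0 s3=0
t6.Δ1 s4=0 s6=0 s5=0 s2=0 s7=0 s0=0 clk=1 s1=0 s3=0
t6.Δ2 s4=0 s6=0 s5=0 s2=0 s7=1 s0=0 clk=1 s1=0 s3=0

1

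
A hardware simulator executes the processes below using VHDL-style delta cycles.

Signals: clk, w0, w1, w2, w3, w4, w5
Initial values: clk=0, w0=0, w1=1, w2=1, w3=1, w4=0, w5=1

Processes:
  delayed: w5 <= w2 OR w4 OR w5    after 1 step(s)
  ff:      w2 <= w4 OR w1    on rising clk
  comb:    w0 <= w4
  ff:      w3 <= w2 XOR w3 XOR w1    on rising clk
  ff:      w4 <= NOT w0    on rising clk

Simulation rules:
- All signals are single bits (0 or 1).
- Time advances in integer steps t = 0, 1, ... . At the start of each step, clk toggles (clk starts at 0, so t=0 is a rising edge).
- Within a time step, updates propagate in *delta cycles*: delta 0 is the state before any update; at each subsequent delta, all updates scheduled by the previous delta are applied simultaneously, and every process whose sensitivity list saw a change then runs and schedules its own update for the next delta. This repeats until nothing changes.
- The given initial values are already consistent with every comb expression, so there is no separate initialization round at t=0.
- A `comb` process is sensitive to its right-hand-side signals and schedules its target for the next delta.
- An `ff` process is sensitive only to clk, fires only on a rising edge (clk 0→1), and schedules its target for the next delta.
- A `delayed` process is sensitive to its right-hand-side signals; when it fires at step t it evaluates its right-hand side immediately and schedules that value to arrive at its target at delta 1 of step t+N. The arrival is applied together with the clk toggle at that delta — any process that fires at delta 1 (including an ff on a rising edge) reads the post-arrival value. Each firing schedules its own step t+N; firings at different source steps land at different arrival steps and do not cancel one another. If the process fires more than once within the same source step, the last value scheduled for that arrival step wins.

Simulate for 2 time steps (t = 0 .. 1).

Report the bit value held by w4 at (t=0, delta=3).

1

t0.Δ0 w2=1 w5=1 w4=0 clk=0 w3=1 w0=0 w1=1
t0.Δ1 w2=1 w5=1 w4=0 clk=1 w3=1 w0=0 w1=1
t0.Δ2 w2=1 w5=1 w4=1 clk=1 w3=1 w0=0 w1=1
t0.Δ3 w2=1 w5=1 w4=1 clk=1 w3=1 w0=1 w1=1
t1.Δ0 w2=1 w5=1 w4=1 clk=1 w3=1 w0=1 w1=1
t1.Δ1 w2=1 w5=1 w4=1 clk=0 w3=1 w0=1 w1=1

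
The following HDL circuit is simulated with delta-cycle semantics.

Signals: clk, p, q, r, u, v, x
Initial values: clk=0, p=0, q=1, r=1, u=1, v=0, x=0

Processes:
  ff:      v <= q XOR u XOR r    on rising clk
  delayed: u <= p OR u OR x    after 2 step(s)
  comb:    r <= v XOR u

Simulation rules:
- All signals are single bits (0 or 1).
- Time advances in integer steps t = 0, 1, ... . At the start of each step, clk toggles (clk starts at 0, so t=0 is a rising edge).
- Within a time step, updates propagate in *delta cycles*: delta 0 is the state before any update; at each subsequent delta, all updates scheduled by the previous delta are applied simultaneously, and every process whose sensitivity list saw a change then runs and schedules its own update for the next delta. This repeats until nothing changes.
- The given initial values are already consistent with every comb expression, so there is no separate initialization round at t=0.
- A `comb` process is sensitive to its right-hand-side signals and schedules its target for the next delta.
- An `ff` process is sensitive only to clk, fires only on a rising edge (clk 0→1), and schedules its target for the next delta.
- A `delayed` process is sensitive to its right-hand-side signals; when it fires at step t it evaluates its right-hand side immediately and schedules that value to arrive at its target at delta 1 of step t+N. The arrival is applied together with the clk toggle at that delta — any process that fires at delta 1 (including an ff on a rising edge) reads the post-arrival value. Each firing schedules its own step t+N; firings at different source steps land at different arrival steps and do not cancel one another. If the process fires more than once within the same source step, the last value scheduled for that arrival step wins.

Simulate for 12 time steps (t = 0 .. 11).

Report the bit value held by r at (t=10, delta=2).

0

[bits: q,r,x,p,u,clk,v]
t=0: Δ0=1100100 Δ1=1100110 Δ2=1100111 Δ3=1000111 | 3Δ
t=1: Δ0=1000111 Δ1=1000101 | 1Δ
t=2: Δ0=1000101 Δ1=1000111 Δ2=1000110 Δ3=1100110 | 3Δ
t=3: Δ0=1100110 Δ1=1100100 | 1Δ
t=4: Δ0=1100100 Δ1=1100110 Δ2=1100111 Δ3=1000111 | 3Δ
t=5: Δ0=1000111 Δ1=1000101 | 1Δ
t=6: Δ0=1000101 Δ1=1000111 Δ2=1000110 Δ3=1100110 | 3Δ
t=7: Δ0=1100110 Δ1=1100100 | 1Δ
t=8: Δ0=1100100 Δ1=1100110 Δ2=1100111 Δ3=1000111 | 3Δ
t=9: Δ0=1000111 Δ1=1000101 | 1Δ
t=10: Δ0=1000101 Δ1=1000111 Δ2=1000110 Δ3=1100110 | 3Δ
t=11: Δ0=1100110 Δ1=1100100 | 1Δ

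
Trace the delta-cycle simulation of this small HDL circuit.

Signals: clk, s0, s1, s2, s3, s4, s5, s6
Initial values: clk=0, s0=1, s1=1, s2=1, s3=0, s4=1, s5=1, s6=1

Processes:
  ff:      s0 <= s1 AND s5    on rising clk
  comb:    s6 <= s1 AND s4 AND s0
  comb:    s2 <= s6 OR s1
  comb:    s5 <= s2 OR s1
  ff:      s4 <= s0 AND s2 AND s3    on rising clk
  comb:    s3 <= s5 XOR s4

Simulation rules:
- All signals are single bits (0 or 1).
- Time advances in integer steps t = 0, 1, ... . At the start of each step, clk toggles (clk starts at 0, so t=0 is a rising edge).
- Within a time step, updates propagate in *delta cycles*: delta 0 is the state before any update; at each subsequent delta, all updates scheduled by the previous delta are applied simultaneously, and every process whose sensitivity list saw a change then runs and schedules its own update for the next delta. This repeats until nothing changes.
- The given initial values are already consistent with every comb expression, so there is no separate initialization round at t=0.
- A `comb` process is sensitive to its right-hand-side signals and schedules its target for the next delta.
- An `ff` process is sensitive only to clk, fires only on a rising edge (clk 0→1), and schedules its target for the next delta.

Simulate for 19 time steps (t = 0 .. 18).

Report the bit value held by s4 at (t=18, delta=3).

1

t=0 Δ0: s4=1 s3=0 s6=1 clk=0 s1=1 s5=1 s0=1 s2=1
  Δ1: clk:0→1
  Δ2: s4:1→0
  Δ3: s3:0→1, s6:1→0
  (3Δ to stable)
t=1 Δ0: s4=0 s3=1 s6=0 clk=1 s1=1 s5=1 s0=1 s2=1
  Δ1: clk:1→0
  (1Δ to stable)
t=2 Δ0: s4=0 s3=1 s6=0 clk=0 s1=1 s5=1 s0=1 s2=1
  Δ1: clk:0→1
  Δ2: s4:0→1
  Δ3: s3:1→0, s6:0→1
  (3Δ to stable)
t=3 Δ0: s4=1 s3=0 s6=1 clk=1 s1=1 s5=1 s0=1 s2=1
  Δ1: clk:1→0
  (1Δ to stable)
t=4 Δ0: s4=1 s3=0 s6=1 clk=0 s1=1 s5=1 s0=1 s2=1
  Δ1: clk:0→1
  Δ2: s4:1→0
  Δ3: s3:0→1, s6:1→0
  (3Δ to stable)
t=5 Δ0: s4=0 s3=1 s6=0 clk=1 s1=1 s5=1 s0=1 s2=1
  Δ1: clk:1→0
  (1Δ to stable)
t=6 Δ0: s4=0 s3=1 s6=0 clk=0 s1=1 s5=1 s0=1 s2=1
  Δ1: clk:0→1
  Δ2: s4:0→1
  Δ3: s3:1→0, s6:0→1
  (3Δ to stable)
t=7 Δ0: s4=1 s3=0 s6=1 clk=1 s1=1 s5=1 s0=1 s2=1
  Δ1: clk:1→0
  (1Δ to stable)
t=8 Δ0: s4=1 s3=0 s6=1 clk=0 s1=1 s5=1 s0=1 s2=1
  Δ1: clk:0→1
  Δ2: s4:1→0
  Δ3: s3:0→1, s6:1→0
  (3Δ to stable)
t=9 Δ0: s4=0 s3=1 s6=0 clk=1 s1=1 s5=1 s0=1 s2=1
  Δ1: clk:1→0
  (1Δ to stable)
t=10 Δ0: s4=0 s3=1 s6=0 clk=0 s1=1 s5=1 s0=1 s2=1
  Δ1: clk:0→1
  Δ2: s4:0→1
  Δ3: s3:1→0, s6:0→1
  (3Δ to stable)
t=11 Δ0: s4=1 s3=0 s6=1 clk=1 s1=1 s5=1 s0=1 s2=1
  Δ1: clk:1→0
  (1Δ to stable)
t=12 Δ0: s4=1 s3=0 s6=1 clk=0 s1=1 s5=1 s0=1 s2=1
  Δ1: clk:0→1
  Δ2: s4:1→0
  Δ3: s3:0→1, s6:1→0
  (3Δ to stable)
t=13 Δ0: s4=0 s3=1 s6=0 clk=1 s1=1 s5=1 s0=1 s2=1
  Δ1: clk:1→0
  (1Δ to stable)
t=14 Δ0: s4=0 s3=1 s6=0 clk=0 s1=1 s5=1 s0=1 s2=1
  Δ1: clk:0→1
  Δ2: s4:0→1
  Δ3: s3:1→0, s6:0→1
  (3Δ to stable)
t=15 Δ0: s4=1 s3=0 s6=1 clk=1 s1=1 s5=1 s0=1 s2=1
  Δ1: clk:1→0
  (1Δ to stable)
t=16 Δ0: s4=1 s3=0 s6=1 clk=0 s1=1 s5=1 s0=1 s2=1
  Δ1: clk:0→1
  Δ2: s4:1→0
  Δ3: s3:0→1, s6:1→0
  (3Δ to stable)
t=17 Δ0: s4=0 s3=1 s6=0 clk=1 s1=1 s5=1 s0=1 s2=1
  Δ1: clk:1→0
  (1Δ to stable)
t=18 Δ0: s4=0 s3=1 s6=0 clk=0 s1=1 s5=1 s0=1 s2=1
  Δ1: clk:0→1
  Δ2: s4:0→1
  Δ3: s3:1→0, s6:0→1
  (3Δ to stable)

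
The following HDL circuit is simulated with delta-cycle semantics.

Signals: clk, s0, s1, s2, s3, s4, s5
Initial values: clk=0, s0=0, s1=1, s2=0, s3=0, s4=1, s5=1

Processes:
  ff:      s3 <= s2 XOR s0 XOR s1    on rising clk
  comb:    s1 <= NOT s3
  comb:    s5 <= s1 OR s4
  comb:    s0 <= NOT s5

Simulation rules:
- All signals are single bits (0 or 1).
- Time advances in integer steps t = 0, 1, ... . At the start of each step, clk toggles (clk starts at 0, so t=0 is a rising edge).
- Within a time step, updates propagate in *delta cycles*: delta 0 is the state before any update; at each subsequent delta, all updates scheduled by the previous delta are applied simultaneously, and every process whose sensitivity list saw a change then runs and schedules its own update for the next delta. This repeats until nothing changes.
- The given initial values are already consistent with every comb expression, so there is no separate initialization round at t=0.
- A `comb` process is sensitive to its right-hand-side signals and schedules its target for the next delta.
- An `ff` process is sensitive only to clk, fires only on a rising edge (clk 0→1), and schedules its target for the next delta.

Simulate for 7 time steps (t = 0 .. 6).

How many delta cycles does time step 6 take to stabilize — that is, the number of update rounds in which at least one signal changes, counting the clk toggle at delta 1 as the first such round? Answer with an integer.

t0.Δ0 s0=0 s4=1 s5=1 clk=0 s3=0 s2=0 s1=1
t0.Δ1 s0=0 s4=1 s5=1 clk=1 s3=0 s2=0 s1=1
t0.Δ2 s0=0 s4=1 s5=1 clk=1 s3=1 s2=0 s1=1
t0.Δ3 s0=0 s4=1 s5=1 clk=1 s3=1 s2=0 s1=0
t1.Δ0 s0=0 s4=1 s5=1 clk=1 s3=1 s2=0 s1=0
t1.Δ1 s0=0 s4=1 s5=1 clk=0 s3=1 s2=0 s1=0
t2.Δ0 s0=0 s4=1 s5=1 clk=0 s3=1 s2=0 s1=0
t2.Δ1 s0=0 s4=1 s5=1 clk=1 s3=1 s2=0 s1=0
t2.Δ2 s0=0 s4=1 s5=1 clk=1 s3=0 s2=0 s1=0
t2.Δ3 s0=0 s4=1 s5=1 clk=1 s3=0 s2=0 s1=1
t3.Δ0 s0=0 s4=1 s5=1 clk=1 s3=0 s2=0 s1=1
t3.Δ1 s0=0 s4=1 s5=1 clk=0 s3=0 s2=0 s1=1
t4.Δ0 s0=0 s4=1 s5=1 clk=0 s3=0 s2=0 s1=1
t4.Δ1 s0=0 s4=1 s5=1 clk=1 s3=0 s2=0 s1=1
t4.Δ2 s0=0 s4=1 s5=1 clk=1 s3=1 s2=0 s1=1
t4.Δ3 s0=0 s4=1 s5=1 clk=1 s3=1 s2=0 s1=0
t5.Δ0 s0=0 s4=1 s5=1 clk=1 s3=1 s2=0 s1=0
t5.Δ1 s0=0 s4=1 s5=1 clk=0 s3=1 s2=0 s1=0
t6.Δ0 s0=0 s4=1 s5=1 clk=0 s3=1 s2=0 s1=0
t6.Δ1 s0=0 s4=1 s5=1 clk=1 s3=1 s2=0 s1=0
t6.Δ2 s0=0 s4=1 s5=1 clk=1 s3=0 s2=0 s1=0
t6.Δ3 s0=0 s4=1 s5=1 clk=1 s3=0 s2=0 s1=1

3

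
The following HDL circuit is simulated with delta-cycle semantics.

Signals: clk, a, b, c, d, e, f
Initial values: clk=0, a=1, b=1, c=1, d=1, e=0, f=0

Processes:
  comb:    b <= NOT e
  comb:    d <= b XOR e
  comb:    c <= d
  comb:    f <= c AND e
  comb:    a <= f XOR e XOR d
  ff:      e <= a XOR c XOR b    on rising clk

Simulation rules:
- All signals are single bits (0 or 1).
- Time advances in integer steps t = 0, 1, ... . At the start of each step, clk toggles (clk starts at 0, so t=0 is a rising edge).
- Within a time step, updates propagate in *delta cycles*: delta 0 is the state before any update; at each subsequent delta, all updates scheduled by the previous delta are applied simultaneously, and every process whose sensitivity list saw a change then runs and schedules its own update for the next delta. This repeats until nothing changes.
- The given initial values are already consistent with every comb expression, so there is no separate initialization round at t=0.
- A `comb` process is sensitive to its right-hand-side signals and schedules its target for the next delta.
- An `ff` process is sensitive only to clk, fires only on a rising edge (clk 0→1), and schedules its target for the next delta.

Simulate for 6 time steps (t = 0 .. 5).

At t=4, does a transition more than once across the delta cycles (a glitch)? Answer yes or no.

t0.Δ0 clk=0 b=1 e=0 d=1 a=1 f=0 c=1
t0.Δ1 clk=1 b=1 e=0 d=1 a=1 f=0 c=1
t0.Δ2 clk=1 b=1 e=1 d=1 a=1 f=0 c=1
t0.Δ3 clk=1 b=0 e=1 d=0 a=0 f=1 c=1
t0.Δ4 clk=1 b=0 e=1 d=1 a=0 f=1 c=0
t0.Δ5 clk=1 b=0 e=1 d=1 a=1 f=0 c=1
t0.Δ6 clk=1 b=0 e=1 d=1 a=0 f=1 c=1
t0.Δ7 clk=1 b=0 e=1 d=1 a=1 f=1 c=1
t1.Δ0 clk=1 b=0 e=1 d=1 a=1 f=1 c=1
t1.Δ1 clk=0 b=0 e=1 d=1 a=1 f=1 c=1
t2.Δ0 clk=0 b=0 e=1 d=1 a=1 f=1 c=1
t2.Δ1 clk=1 b=0 e=1 d=1 a=1 f=1 c=1
t2.Δ2 clk=1 b=0 e=0 d=1 a=1 f=1 c=1
t2.Δ3 clk=1 b=1 e=0 d=0 a=0 f=0 c=1
t2.Δ4 clk=1 b=1 e=0 d=1 a=0 f=0 c=0
t2.Δ5 clk=1 b=1 e=0 d=1 a=1 f=0 c=1
t3.Δ0 clk=1 b=1 e=0 d=1 a=1 f=0 c=1
t3.Δ1 clk=0 b=1 e=0 d=1 a=1 f=0 c=1
t4.Δ0 clk=0 b=1 e=0 d=1 a=1 f=0 c=1
t4.Δ1 clk=1 b=1 e=0 d=1 a=1 f=0 c=1
t4.Δ2 clk=1 b=1 e=1 d=1 a=1 f=0 c=1
t4.Δ3 clk=1 b=0 e=1 d=0 a=0 f=1 c=1
t4.Δ4 clk=1 b=0 e=1 d=1 a=0 f=1 c=0
t4.Δ5 clk=1 b=0 e=1 d=1 a=1 f=0 c=1
t4.Δ6 clk=1 b=0 e=1 d=1 a=0 f=1 c=1
t4.Δ7 clk=1 b=0 e=1 d=1 a=1 f=1 c=1
t5.Δ0 clk=1 b=0 e=1 d=1 a=1 f=1 c=1
t5.Δ1 clk=0 b=0 e=1 d=1 a=1 f=1 c=1

yes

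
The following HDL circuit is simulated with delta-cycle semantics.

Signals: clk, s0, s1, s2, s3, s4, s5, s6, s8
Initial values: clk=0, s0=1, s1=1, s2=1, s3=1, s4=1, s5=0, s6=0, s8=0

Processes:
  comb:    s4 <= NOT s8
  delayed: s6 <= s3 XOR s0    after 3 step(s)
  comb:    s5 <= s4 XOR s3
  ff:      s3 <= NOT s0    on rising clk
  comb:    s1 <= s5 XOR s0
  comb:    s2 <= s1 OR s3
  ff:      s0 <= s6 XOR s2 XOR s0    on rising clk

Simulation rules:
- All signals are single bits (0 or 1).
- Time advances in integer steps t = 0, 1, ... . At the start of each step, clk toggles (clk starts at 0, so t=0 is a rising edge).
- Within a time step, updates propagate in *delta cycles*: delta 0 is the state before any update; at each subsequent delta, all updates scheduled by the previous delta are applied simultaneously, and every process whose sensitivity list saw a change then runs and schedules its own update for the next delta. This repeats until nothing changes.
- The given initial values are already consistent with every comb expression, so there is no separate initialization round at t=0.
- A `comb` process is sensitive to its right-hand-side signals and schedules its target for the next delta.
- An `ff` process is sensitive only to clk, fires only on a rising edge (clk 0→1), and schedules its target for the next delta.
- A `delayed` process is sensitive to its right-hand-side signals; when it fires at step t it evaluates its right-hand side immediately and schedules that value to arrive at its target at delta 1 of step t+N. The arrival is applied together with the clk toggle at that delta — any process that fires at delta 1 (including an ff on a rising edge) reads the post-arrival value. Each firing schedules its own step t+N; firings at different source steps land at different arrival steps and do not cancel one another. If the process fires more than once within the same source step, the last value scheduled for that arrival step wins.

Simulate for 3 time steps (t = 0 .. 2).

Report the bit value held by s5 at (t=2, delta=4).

0

[bits: s0,s3,s5,s4,s1,s8,s6,clk,s2]
t=0: Δ0=110110001 Δ1=110110011 Δ2=000110011 Δ3=001100011 Δ4=001110010 Δ5=001110011 | 5Δ
t=1: Δ0=001110011 Δ1=001110001 | 1Δ
t=2: Δ0=001110001 Δ1=001110011 Δ2=111110011 Δ3=110100011 Δ4=110110011 | 4Δ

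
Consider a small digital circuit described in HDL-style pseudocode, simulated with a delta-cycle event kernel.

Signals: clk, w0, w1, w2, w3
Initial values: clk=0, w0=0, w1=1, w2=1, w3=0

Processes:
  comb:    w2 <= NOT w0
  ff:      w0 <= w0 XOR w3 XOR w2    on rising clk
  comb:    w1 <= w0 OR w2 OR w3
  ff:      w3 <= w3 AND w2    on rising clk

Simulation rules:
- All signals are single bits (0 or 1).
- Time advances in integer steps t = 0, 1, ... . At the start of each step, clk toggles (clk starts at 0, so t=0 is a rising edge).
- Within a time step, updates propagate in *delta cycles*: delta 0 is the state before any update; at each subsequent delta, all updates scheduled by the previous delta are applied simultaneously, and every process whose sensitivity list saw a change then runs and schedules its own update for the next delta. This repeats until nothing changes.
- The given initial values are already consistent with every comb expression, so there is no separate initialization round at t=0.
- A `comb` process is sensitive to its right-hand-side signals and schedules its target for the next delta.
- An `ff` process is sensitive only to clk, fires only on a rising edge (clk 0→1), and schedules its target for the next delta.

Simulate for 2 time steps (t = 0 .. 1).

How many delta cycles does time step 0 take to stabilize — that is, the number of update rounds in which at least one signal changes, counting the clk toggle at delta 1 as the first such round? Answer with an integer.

t=0 Δ0: clk=0 w2=1 w0=0 w3=0 w1=1
  Δ1: clk:0→1
  Δ2: w0:0→1
  Δ3: w2:1→0
  (3Δ to stable)
t=1 Δ0: clk=1 w2=0 w0=1 w3=0 w1=1
  Δ1: clk:1→0
  (1Δ to stable)

3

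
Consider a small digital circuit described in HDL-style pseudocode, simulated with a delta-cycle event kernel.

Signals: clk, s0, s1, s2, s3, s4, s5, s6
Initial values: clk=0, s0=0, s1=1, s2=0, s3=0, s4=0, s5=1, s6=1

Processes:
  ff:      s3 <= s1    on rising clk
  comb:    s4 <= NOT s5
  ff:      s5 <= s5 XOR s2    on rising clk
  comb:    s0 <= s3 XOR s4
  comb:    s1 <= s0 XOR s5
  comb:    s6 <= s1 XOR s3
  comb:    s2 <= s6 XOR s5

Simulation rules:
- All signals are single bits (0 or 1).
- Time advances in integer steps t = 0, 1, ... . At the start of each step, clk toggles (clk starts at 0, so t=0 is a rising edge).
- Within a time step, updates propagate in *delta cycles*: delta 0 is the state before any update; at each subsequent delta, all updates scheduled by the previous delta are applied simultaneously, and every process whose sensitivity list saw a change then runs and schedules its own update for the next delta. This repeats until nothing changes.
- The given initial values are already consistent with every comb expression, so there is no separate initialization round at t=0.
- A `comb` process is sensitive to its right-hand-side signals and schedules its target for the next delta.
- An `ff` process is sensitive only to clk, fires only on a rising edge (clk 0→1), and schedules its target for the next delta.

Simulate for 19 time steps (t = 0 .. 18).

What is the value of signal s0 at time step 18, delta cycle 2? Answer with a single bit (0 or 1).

t=0 Δ0: s2=0 s3=0 s5=1 s0=0 s4=0 s1=1 clk=0 s6=1
  Δ1: clk:0→1
  Δ2: s3:0→1
  Δ3: s0:0→1, s6:1→0
  Δ4: s2:0→1, s1:1→0
  Δ5: s6:0→1
  Δ6: s2:1→0
  (6Δ to stable)
t=1 Δ0: s2=0 s3=1 s5=1 s0=1 s4=0 s1=0 clk=1 s6=1
  Δ1: clk:1→0
  (1Δ to stable)
t=2 Δ0: s2=0 s3=1 s5=1 s0=1 s4=0 s1=0 clk=0 s6=1
  Δ1: clk:0→1
  Δ2: s3:1→0
  Δ3: s0:1→0, s6:1→0
  Δ4: s2:0→1, s1:0→1
  Δ5: s6:0→1
  Δ6: s2:1→0
  (6Δ to stable)
t=3 Δ0: s2=0 s3=0 s5=1 s0=0 s4=0 s1=1 clk=1 s6=1
  Δ1: clk:1→0
  (1Δ to stable)
t=4 Δ0: s2=0 s3=0 s5=1 s0=0 s4=0 s1=1 clk=0 s6=1
  Δ1: clk:0→1
  Δ2: s3:0→1
  Δ3: s0:0→1, s6:1→0
  Δ4: s2:0→1, s1:1→0
  Δ5: s6:0→1
  Δ6: s2:1→0
  (6Δ to stable)
t=5 Δ0: s2=0 s3=1 s5=1 s0=1 s4=0 s1=0 clk=1 s6=1
  Δ1: clk:1→0
  (1Δ to stable)
t=6 Δ0: s2=0 s3=1 s5=1 s0=1 s4=0 s1=0 clk=0 s6=1
  Δ1: clk:0→1
  Δ2: s3:1→0
  Δ3: s0:1→0, s6:1→0
  Δ4: s2:0→1, s1:0→1
  Δ5: s6:0→1
  Δ6: s2:1→0
  (6Δ to stable)
t=7 Δ0: s2=0 s3=0 s5=1 s0=0 s4=0 s1=1 clk=1 s6=1
  Δ1: clk:1→0
  (1Δ to stable)
t=8 Δ0: s2=0 s3=0 s5=1 s0=0 s4=0 s1=1 clk=0 s6=1
  Δ1: clk:0→1
  Δ2: s3:0→1
  Δ3: s0:0→1, s6:1→0
  Δ4: s2:0→1, s1:1→0
  Δ5: s6:0→1
  Δ6: s2:1→0
  (6Δ to stable)
t=9 Δ0: s2=0 s3=1 s5=1 s0=1 s4=0 s1=0 clk=1 s6=1
  Δ1: clk:1→0
  (1Δ to stable)
t=10 Δ0: s2=0 s3=1 s5=1 s0=1 s4=0 s1=0 clk=0 s6=1
  Δ1: clk:0→1
  Δ2: s3:1→0
  Δ3: s0:1→0, s6:1→0
  Δ4: s2:0→1, s1:0→1
  Δ5: s6:0→1
  Δ6: s2:1→0
  (6Δ to stable)
t=11 Δ0: s2=0 s3=0 s5=1 s0=0 s4=0 s1=1 clk=1 s6=1
  Δ1: clk:1→0
  (1Δ to stable)
t=12 Δ0: s2=0 s3=0 s5=1 s0=0 s4=0 s1=1 clk=0 s6=1
  Δ1: clk:0→1
  Δ2: s3:0→1
  Δ3: s0:0→1, s6:1→0
  Δ4: s2:0→1, s1:1→0
  Δ5: s6:0→1
  Δ6: s2:1→0
  (6Δ to stable)
t=13 Δ0: s2=0 s3=1 s5=1 s0=1 s4=0 s1=0 clk=1 s6=1
  Δ1: clk:1→0
  (1Δ to stable)
t=14 Δ0: s2=0 s3=1 s5=1 s0=1 s4=0 s1=0 clk=0 s6=1
  Δ1: clk:0→1
  Δ2: s3:1→0
  Δ3: s0:1→0, s6:1→0
  Δ4: s2:0→1, s1:0→1
  Δ5: s6:0→1
  Δ6: s2:1→0
  (6Δ to stable)
t=15 Δ0: s2=0 s3=0 s5=1 s0=0 s4=0 s1=1 clk=1 s6=1
  Δ1: clk:1→0
  (1Δ to stable)
t=16 Δ0: s2=0 s3=0 s5=1 s0=0 s4=0 s1=1 clk=0 s6=1
  Δ1: clk:0→1
  Δ2: s3:0→1
  Δ3: s0:0→1, s6:1→0
  Δ4: s2:0→1, s1:1→0
  Δ5: s6:0→1
  Δ6: s2:1→0
  (6Δ to stable)
t=17 Δ0: s2=0 s3=1 s5=1 s0=1 s4=0 s1=0 clk=1 s6=1
  Δ1: clk:1→0
  (1Δ to stable)
t=18 Δ0: s2=0 s3=1 s5=1 s0=1 s4=0 s1=0 clk=0 s6=1
  Δ1: clk:0→1
  Δ2: s3:1→0
  Δ3: s0:1→0, s6:1→0
  Δ4: s2:0→1, s1:0→1
  Δ5: s6:0→1
  Δ6: s2:1→0
  (6Δ to stable)

1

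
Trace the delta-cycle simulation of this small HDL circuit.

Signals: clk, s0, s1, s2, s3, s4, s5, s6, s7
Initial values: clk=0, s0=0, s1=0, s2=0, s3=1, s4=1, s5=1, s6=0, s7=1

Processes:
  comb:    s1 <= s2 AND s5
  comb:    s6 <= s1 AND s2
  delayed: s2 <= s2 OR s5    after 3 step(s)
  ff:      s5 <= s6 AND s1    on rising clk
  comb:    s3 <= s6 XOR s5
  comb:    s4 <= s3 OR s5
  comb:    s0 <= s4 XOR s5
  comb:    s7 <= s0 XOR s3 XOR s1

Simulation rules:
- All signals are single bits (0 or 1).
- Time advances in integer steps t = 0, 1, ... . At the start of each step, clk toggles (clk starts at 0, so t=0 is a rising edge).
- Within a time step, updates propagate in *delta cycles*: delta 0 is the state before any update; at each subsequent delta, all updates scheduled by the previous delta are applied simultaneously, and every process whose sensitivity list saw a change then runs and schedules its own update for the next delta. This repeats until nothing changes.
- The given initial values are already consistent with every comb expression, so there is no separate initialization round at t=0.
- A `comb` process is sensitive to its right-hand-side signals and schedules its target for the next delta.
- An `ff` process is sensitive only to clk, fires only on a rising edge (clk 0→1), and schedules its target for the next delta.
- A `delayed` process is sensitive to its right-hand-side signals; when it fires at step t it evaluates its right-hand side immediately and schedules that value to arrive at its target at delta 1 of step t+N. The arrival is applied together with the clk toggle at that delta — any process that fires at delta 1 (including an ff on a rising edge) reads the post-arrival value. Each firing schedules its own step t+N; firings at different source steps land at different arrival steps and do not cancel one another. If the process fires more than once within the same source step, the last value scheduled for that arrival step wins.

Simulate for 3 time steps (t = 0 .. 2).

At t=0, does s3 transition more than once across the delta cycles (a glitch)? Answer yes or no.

t0.Δ0 s7=1 s6=0 s2=0 s0=0 s5=1 clk=0 s1=0 s3=1 s4=1
t0.Δ1 s7=1 s6=0 s2=0 s0=0 s5=1 clk=1 s1=0 s3=1 s4=1
t0.Δ2 s7=1 s6=0 s2=0 s0=0 s5=0 clk=1 s1=0 s3=1 s4=1
t0.Δ3 s7=1 s6=0 s2=0 s0=1 s5=0 clk=1 s1=0 s3=0 s4=1
t0.Δ4 s7=1 s6=0 s2=0 s0=1 s5=0 clk=1 s1=0 s3=0 s4=0
t0.Δ5 s7=1 s6=0 s2=0 s0=0 s5=0 clk=1 s1=0 s3=0 s4=0
t0.Δ6 s7=0 s6=0 s2=0 s0=0 s5=0 clk=1 s1=0 s3=0 s4=0
t1.Δ0 s7=0 s6=0 s2=0 s0=0 s5=0 clk=1 s1=0 s3=0 s4=0
t1.Δ1 s7=0 s6=0 s2=0 s0=0 s5=0 clk=0 s1=0 s3=0 s4=0
t2.Δ0 s7=0 s6=0 s2=0 s0=0 s5=0 clk=0 s1=0 s3=0 s4=0
t2.Δ1 s7=0 s6=0 s2=0 s0=0 s5=0 clk=1 s1=0 s3=0 s4=0

no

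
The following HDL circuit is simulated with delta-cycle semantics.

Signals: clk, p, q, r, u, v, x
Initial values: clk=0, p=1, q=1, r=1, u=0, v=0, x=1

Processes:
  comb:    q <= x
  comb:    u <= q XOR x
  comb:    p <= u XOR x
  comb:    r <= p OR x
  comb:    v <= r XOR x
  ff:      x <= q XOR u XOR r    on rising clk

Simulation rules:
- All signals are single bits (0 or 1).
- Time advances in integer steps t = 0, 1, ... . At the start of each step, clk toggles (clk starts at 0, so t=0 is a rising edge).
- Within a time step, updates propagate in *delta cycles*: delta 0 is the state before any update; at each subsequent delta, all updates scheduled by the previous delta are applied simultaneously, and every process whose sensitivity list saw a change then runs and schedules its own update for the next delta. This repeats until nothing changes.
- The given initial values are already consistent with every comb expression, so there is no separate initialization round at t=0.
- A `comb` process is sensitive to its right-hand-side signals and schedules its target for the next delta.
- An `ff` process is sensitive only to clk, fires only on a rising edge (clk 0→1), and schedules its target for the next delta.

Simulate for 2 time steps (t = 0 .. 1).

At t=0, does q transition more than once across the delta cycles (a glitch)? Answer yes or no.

t0.Δ0 clk=0 p=1 q=1 u=0 v=0 x=1 r=1
t0.Δ1 clk=1 p=1 q=1 u=0 v=0 x=1 r=1
t0.Δ2 clk=1 p=1 q=1 u=0 v=0 x=0 r=1
t0.Δ3 clk=1 p=0 q=0 u=1 v=1 x=0 r=1
t0.Δ4 clk=1 p=1 q=0 u=0 v=1 x=0 r=0
t0.Δ5 clk=1 p=0 q=0 u=0 v=0 x=0 r=1
t0.Δ6 clk=1 p=0 q=0 u=0 v=1 x=0 r=0
t0.Δ7 clk=1 p=0 q=0 u=0 v=0 x=0 r=0
t1.Δ0 clk=1 p=0 q=0 u=0 v=0 x=0 r=0
t1.Δ1 clk=0 p=0 q=0 u=0 v=0 x=0 r=0

no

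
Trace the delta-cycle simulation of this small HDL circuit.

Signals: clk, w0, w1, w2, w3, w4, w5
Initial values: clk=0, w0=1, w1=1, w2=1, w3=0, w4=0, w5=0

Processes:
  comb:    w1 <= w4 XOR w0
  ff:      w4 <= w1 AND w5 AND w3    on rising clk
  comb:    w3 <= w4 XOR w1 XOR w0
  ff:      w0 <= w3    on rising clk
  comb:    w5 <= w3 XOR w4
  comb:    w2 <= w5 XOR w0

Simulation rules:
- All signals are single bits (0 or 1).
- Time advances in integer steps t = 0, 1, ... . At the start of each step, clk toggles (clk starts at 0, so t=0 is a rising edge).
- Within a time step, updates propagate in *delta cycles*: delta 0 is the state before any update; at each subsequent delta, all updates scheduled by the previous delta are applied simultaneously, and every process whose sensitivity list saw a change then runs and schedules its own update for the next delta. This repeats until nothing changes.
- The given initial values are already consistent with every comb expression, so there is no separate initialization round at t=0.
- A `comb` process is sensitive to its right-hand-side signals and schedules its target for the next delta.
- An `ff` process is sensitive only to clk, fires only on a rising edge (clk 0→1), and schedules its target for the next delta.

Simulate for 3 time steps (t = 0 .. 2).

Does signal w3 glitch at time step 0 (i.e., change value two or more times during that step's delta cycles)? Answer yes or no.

yes

[bits: w4,w3,w0,w5,w1,clk,w2]
t=0: Δ0=0010101 Δ1=0010111 Δ2=0000111 Δ3=0100010 Δ4=0001010 Δ5=0000011 Δ6=0000010 | 6Δ
t=1: Δ0=0000010 Δ1=0000000 | 1Δ
t=2: Δ0=0000000 Δ1=0000010 | 1Δ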